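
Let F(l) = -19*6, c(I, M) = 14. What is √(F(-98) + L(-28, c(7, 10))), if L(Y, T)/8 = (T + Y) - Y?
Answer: I*√2 ≈ 1.4142*I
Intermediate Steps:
L(Y, T) = 8*T (L(Y, T) = 8*((T + Y) - Y) = 8*T)
F(l) = -114
√(F(-98) + L(-28, c(7, 10))) = √(-114 + 8*14) = √(-114 + 112) = √(-2) = I*√2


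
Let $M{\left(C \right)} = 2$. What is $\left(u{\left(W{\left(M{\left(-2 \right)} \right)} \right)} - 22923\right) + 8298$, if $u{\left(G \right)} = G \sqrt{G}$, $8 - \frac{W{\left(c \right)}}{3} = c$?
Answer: $-14625 + 54 \sqrt{2} \approx -14549.0$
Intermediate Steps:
$W{\left(c \right)} = 24 - 3 c$
$u{\left(G \right)} = G^{\frac{3}{2}}$
$\left(u{\left(W{\left(M{\left(-2 \right)} \right)} \right)} - 22923\right) + 8298 = \left(\left(24 - 6\right)^{\frac{3}{2}} - 22923\right) + 8298 = \left(18^{\frac{3}{2}} - 22923\right) + 8298 = \left(54 \sqrt{2} - 22923\right) + 8298 = \left(-22923 + 54 \sqrt{2}\right) + 8298 = -14625 + 54 \sqrt{2}$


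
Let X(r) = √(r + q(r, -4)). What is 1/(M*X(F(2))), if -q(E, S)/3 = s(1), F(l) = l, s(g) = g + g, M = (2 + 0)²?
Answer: -I/8 ≈ -0.125*I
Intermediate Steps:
M = 4 (M = 2² = 4)
s(g) = 2*g
q(E, S) = -6
X(r) = √(-6 + r) (X(r) = √(r - 6) = √(-6 + r))
1/(M*X(F(2))) = 1/(4*√(-6 + 2)) = 1/(4*√(-4)) = 1/(4*(2*I)) = 1/(8*I) = -I/8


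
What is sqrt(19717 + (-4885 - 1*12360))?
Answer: 2*sqrt(618) ≈ 49.719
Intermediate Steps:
sqrt(19717 + (-4885 - 1*12360)) = sqrt(19717 + (-4885 - 12360)) = sqrt(19717 - 17245) = sqrt(2472) = 2*sqrt(618)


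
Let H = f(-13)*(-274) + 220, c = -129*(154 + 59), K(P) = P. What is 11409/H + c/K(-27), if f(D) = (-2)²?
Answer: 880067/876 ≈ 1004.6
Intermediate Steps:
c = -27477 (c = -129*213 = -27477)
f(D) = 4
H = -876 (H = 4*(-274) + 220 = -1096 + 220 = -876)
11409/H + c/K(-27) = 11409/(-876) - 27477/(-27) = 11409*(-1/876) - 27477*(-1/27) = -3803/292 + 3053/3 = 880067/876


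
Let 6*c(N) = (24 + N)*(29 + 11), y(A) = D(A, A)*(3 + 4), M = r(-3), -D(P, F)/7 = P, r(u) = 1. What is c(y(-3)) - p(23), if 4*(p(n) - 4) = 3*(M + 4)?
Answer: 4529/4 ≈ 1132.3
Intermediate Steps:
D(P, F) = -7*P
M = 1
y(A) = -49*A (y(A) = (-7*A)*(3 + 4) = -7*A*7 = -49*A)
p(n) = 31/4 (p(n) = 4 + (3*(1 + 4))/4 = 4 + (3*5)/4 = 4 + (¼)*15 = 4 + 15/4 = 31/4)
c(N) = 160 + 20*N/3 (c(N) = ((24 + N)*(29 + 11))/6 = ((24 + N)*40)/6 = (960 + 40*N)/6 = 160 + 20*N/3)
c(y(-3)) - p(23) = (160 + 20*(-49*(-3))/3) - 1*31/4 = (160 + (20/3)*147) - 31/4 = (160 + 980) - 31/4 = 1140 - 31/4 = 4529/4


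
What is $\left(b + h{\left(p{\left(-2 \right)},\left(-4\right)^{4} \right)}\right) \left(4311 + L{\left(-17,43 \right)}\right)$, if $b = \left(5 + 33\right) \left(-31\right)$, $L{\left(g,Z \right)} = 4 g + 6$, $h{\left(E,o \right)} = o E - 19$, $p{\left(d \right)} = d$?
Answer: $-7261541$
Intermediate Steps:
$h{\left(E,o \right)} = -19 + E o$ ($h{\left(E,o \right)} = E o - 19 = -19 + E o$)
$L{\left(g,Z \right)} = 6 + 4 g$
$b = -1178$ ($b = 38 \left(-31\right) = -1178$)
$\left(b + h{\left(p{\left(-2 \right)},\left(-4\right)^{4} \right)}\right) \left(4311 + L{\left(-17,43 \right)}\right) = \left(-1178 - \left(19 + 2 \left(-4\right)^{4}\right)\right) \left(4311 + \left(6 + 4 \left(-17\right)\right)\right) = \left(-1178 - 531\right) \left(4311 + \left(6 - 68\right)\right) = \left(-1178 - 531\right) \left(4311 - 62\right) = \left(-1178 - 531\right) 4249 = \left(-1709\right) 4249 = -7261541$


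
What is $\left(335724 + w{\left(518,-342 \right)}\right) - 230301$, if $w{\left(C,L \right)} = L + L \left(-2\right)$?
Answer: $105765$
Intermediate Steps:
$w{\left(C,L \right)} = - L$ ($w{\left(C,L \right)} = L - 2 L = - L$)
$\left(335724 + w{\left(518,-342 \right)}\right) - 230301 = \left(335724 - -342\right) - 230301 = \left(335724 + 342\right) - 230301 = 336066 - 230301 = 105765$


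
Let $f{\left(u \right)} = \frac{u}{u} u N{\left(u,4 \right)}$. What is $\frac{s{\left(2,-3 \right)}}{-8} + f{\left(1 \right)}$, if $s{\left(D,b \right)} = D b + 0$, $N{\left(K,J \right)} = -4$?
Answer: $- \frac{13}{4} \approx -3.25$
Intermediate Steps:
$f{\left(u \right)} = - 4 u$ ($f{\left(u \right)} = \frac{u}{u} u \left(-4\right) = 1 u \left(-4\right) = u \left(-4\right) = - 4 u$)
$s{\left(D,b \right)} = D b$
$\frac{s{\left(2,-3 \right)}}{-8} + f{\left(1 \right)} = \frac{2 \left(-3\right)}{-8} - 4 = \left(-6\right) \left(- \frac{1}{8}\right) - 4 = \frac{3}{4} - 4 = - \frac{13}{4}$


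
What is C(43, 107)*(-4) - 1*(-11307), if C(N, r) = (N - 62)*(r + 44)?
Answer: 22783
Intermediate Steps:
C(N, r) = (-62 + N)*(44 + r)
C(43, 107)*(-4) - 1*(-11307) = (-2728 - 62*107 + 44*43 + 43*107)*(-4) - 1*(-11307) = (-2728 - 6634 + 1892 + 4601)*(-4) + 11307 = -2869*(-4) + 11307 = 11476 + 11307 = 22783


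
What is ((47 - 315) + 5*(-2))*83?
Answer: -23074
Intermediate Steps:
((47 - 315) + 5*(-2))*83 = (-268 - 10)*83 = -278*83 = -23074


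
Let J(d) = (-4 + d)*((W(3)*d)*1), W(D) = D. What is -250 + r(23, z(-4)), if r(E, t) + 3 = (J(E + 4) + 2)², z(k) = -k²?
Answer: 3477972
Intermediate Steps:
J(d) = 3*d*(-4 + d) (J(d) = (-4 + d)*((3*d)*1) = (-4 + d)*(3*d) = 3*d*(-4 + d))
r(E, t) = -3 + (2 + 3*E*(4 + E))² (r(E, t) = -3 + (3*(E + 4)*(-4 + (E + 4)) + 2)² = -3 + (3*(4 + E)*(-4 + (4 + E)) + 2)² = -3 + (3*(4 + E)*E + 2)² = -3 + (3*E*(4 + E) + 2)² = -3 + (2 + 3*E*(4 + E))²)
-250 + r(23, z(-4)) = -250 + (-3 + (2 + 3*23*(4 + 23))²) = -250 + (-3 + (2 + 3*23*27)²) = -250 + (-3 + (2 + 1863)²) = -250 + (-3 + 1865²) = -250 + (-3 + 3478225) = -250 + 3478222 = 3477972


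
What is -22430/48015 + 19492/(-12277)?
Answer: -242256298/117896031 ≈ -2.0548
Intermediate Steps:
-22430/48015 + 19492/(-12277) = -22430*1/48015 + 19492*(-1/12277) = -4486/9603 - 19492/12277 = -242256298/117896031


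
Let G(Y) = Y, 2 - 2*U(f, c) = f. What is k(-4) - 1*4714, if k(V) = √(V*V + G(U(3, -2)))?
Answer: -4714 + √62/2 ≈ -4710.1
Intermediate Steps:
U(f, c) = 1 - f/2
k(V) = √(-½ + V²) (k(V) = √(V*V + (1 - ½*3)) = √(V² + (1 - 3/2)) = √(V² - ½) = √(-½ + V²))
k(-4) - 1*4714 = √(-2 + 4*(-4)²)/2 - 1*4714 = √(-2 + 4*16)/2 - 4714 = √(-2 + 64)/2 - 4714 = √62/2 - 4714 = -4714 + √62/2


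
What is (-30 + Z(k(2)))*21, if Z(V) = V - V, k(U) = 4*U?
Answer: -630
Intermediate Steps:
Z(V) = 0
(-30 + Z(k(2)))*21 = (-30 + 0)*21 = -30*21 = -630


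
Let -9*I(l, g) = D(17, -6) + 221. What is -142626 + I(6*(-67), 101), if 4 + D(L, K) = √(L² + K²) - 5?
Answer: -1283846/9 - 5*√13/9 ≈ -1.4265e+5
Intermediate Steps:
D(L, K) = -9 + √(K² + L²) (D(L, K) = -4 + (√(L² + K²) - 5) = -4 + (√(K² + L²) - 5) = -4 + (-5 + √(K² + L²)) = -9 + √(K² + L²))
I(l, g) = -212/9 - 5*√13/9 (I(l, g) = -((-9 + √((-6)² + 17²)) + 221)/9 = -((-9 + √(36 + 289)) + 221)/9 = -((-9 + √325) + 221)/9 = -((-9 + 5*√13) + 221)/9 = -(212 + 5*√13)/9 = -212/9 - 5*√13/9)
-142626 + I(6*(-67), 101) = -142626 + (-212/9 - 5*√13/9) = -1283846/9 - 5*√13/9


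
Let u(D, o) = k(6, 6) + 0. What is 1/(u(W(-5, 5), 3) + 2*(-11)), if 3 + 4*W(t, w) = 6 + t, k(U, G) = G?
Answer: -1/16 ≈ -0.062500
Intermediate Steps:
W(t, w) = ¾ + t/4 (W(t, w) = -¾ + (6 + t)/4 = -¾ + (3/2 + t/4) = ¾ + t/4)
u(D, o) = 6 (u(D, o) = 6 + 0 = 6)
1/(u(W(-5, 5), 3) + 2*(-11)) = 1/(6 + 2*(-11)) = 1/(6 - 22) = 1/(-16) = -1/16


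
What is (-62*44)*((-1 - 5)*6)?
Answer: 98208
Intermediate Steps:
(-62*44)*((-1 - 5)*6) = -(-16368)*6 = -2728*(-36) = 98208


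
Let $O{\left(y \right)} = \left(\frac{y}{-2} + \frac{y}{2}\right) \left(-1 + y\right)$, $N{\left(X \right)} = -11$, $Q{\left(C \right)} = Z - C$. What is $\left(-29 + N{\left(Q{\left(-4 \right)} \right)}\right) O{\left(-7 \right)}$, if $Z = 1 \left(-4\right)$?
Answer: $0$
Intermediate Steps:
$Z = -4$
$Q{\left(C \right)} = -4 - C$
$O{\left(y \right)} = 0$ ($O{\left(y \right)} = \left(y \left(- \frac{1}{2}\right) + y \frac{1}{2}\right) \left(-1 + y\right) = \left(- \frac{y}{2} + \frac{y}{2}\right) \left(-1 + y\right) = 0 \left(-1 + y\right) = 0$)
$\left(-29 + N{\left(Q{\left(-4 \right)} \right)}\right) O{\left(-7 \right)} = \left(-29 - 11\right) 0 = \left(-40\right) 0 = 0$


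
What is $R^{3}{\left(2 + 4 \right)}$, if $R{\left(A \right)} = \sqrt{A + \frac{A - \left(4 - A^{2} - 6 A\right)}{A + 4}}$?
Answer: $\frac{67 \sqrt{335}}{25} \approx 49.052$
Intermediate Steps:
$R{\left(A \right)} = \sqrt{A + \frac{-4 + A^{2} + 7 A}{4 + A}}$ ($R{\left(A \right)} = \sqrt{A + \frac{A + \left(-4 + A^{2} + 6 A\right)}{4 + A}} = \sqrt{A + \frac{-4 + A^{2} + 7 A}{4 + A}}$)
$R^{3}{\left(2 + 4 \right)} = \left(\sqrt{\frac{-4 + 2 \left(2 + 4\right)^{2} + 11 \left(2 + 4\right)}{4 + \left(2 + 4\right)}}\right)^{3} = \left(\sqrt{\frac{-4 + 2 \cdot 6^{2} + 11 \cdot 6}{4 + 6}}\right)^{3} = \left(\sqrt{\frac{-4 + 2 \cdot 36 + 66}{10}}\right)^{3} = \left(\sqrt{\frac{-4 + 72 + 66}{10}}\right)^{3} = \left(\sqrt{\frac{1}{10} \cdot 134}\right)^{3} = \left(\sqrt{\frac{67}{5}}\right)^{3} = \left(\frac{\sqrt{335}}{5}\right)^{3} = \frac{67 \sqrt{335}}{25}$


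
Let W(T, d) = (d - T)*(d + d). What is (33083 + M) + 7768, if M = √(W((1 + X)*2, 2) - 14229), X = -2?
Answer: 40851 + I*√14213 ≈ 40851.0 + 119.22*I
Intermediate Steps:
W(T, d) = 2*d*(d - T) (W(T, d) = (d - T)*(2*d) = 2*d*(d - T))
M = I*√14213 (M = √(2*2*(2 - (1 - 2)*2) - 14229) = √(2*2*(2 - (-1)*2) - 14229) = √(2*2*(2 - 1*(-2)) - 14229) = √(2*2*(2 + 2) - 14229) = √(2*2*4 - 14229) = √(16 - 14229) = √(-14213) = I*√14213 ≈ 119.22*I)
(33083 + M) + 7768 = (33083 + I*√14213) + 7768 = 40851 + I*√14213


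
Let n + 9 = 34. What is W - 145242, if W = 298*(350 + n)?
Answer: -33492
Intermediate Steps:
n = 25 (n = -9 + 34 = 25)
W = 111750 (W = 298*(350 + 25) = 298*375 = 111750)
W - 145242 = 111750 - 145242 = -33492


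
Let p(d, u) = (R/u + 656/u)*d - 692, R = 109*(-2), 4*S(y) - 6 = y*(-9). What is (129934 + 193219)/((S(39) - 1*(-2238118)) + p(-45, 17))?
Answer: 21974404/152060263 ≈ 0.14451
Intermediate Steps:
S(y) = 3/2 - 9*y/4 (S(y) = 3/2 + (y*(-9))/4 = 3/2 + (-9*y)/4 = 3/2 - 9*y/4)
R = -218
p(d, u) = -692 + 438*d/u (p(d, u) = (-218/u + 656/u)*d - 692 = (438/u)*d - 692 = 438*d/u - 692 = -692 + 438*d/u)
(129934 + 193219)/((S(39) - 1*(-2238118)) + p(-45, 17)) = (129934 + 193219)/(((3/2 - 9/4*39) - 1*(-2238118)) + (-692 + 438*(-45)/17)) = 323153/(((3/2 - 351/4) + 2238118) + (-692 + 438*(-45)*(1/17))) = 323153/((-345/4 + 2238118) + (-692 - 19710/17)) = 323153/(8952127/4 - 31474/17) = 323153/(152060263/68) = 323153*(68/152060263) = 21974404/152060263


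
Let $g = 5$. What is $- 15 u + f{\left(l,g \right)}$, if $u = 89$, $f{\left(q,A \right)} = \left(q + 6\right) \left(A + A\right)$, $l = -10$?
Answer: $-1375$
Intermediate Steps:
$f{\left(q,A \right)} = 2 A \left(6 + q\right)$ ($f{\left(q,A \right)} = \left(6 + q\right) 2 A = 2 A \left(6 + q\right)$)
$- 15 u + f{\left(l,g \right)} = \left(-15\right) 89 + 2 \cdot 5 \left(6 - 10\right) = -1335 + 2 \cdot 5 \left(-4\right) = -1335 - 40 = -1375$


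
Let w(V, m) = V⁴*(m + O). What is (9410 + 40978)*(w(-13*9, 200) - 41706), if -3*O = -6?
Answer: 1907310759015168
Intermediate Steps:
O = 2 (O = -⅓*(-6) = 2)
w(V, m) = V⁴*(2 + m) (w(V, m) = V⁴*(m + 2) = V⁴*(2 + m))
(9410 + 40978)*(w(-13*9, 200) - 41706) = (9410 + 40978)*((-13*9)⁴*(2 + 200) - 41706) = 50388*((-117)⁴*202 - 41706) = 50388*(187388721*202 - 41706) = 50388*(37852521642 - 41706) = 50388*37852479936 = 1907310759015168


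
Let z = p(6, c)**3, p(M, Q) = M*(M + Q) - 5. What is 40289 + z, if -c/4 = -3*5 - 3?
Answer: 99293136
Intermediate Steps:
c = 72 (c = -4*(-3*5 - 3) = -4*(-15 - 3) = -4*(-18) = 72)
p(M, Q) = -5 + M*(M + Q)
z = 99252847 (z = (-5 + 6**2 + 6*72)**3 = (-5 + 36 + 432)**3 = 463**3 = 99252847)
40289 + z = 40289 + 99252847 = 99293136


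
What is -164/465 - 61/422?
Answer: -97573/196230 ≈ -0.49724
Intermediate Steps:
-164/465 - 61/422 = -97573/196230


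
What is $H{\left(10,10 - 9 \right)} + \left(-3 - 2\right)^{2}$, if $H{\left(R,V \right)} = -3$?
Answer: $22$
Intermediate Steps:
$H{\left(10,10 - 9 \right)} + \left(-3 - 2\right)^{2} = -3 + \left(-3 - 2\right)^{2} = -3 + \left(-5\right)^{2} = -3 + 25 = 22$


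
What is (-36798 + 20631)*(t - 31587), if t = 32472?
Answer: -14307795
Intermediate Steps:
(-36798 + 20631)*(t - 31587) = (-36798 + 20631)*(32472 - 31587) = -16167*885 = -14307795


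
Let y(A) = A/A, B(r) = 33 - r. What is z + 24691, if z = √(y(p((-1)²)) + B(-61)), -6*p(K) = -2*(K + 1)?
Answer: 24691 + √95 ≈ 24701.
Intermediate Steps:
p(K) = ⅓ + K/3 (p(K) = -(-1)*(K + 1)/3 = -(-1)*(1 + K)/3 = -(-2 - 2*K)/6 = ⅓ + K/3)
y(A) = 1
z = √95 (z = √(1 + (33 - 1*(-61))) = √(1 + (33 + 61)) = √(1 + 94) = √95 ≈ 9.7468)
z + 24691 = √95 + 24691 = 24691 + √95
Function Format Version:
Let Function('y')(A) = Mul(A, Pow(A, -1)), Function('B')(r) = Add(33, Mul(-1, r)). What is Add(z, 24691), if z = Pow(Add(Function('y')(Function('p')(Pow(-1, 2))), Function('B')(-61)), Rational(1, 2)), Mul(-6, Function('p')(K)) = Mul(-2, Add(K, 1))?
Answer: Add(24691, Pow(95, Rational(1, 2))) ≈ 24701.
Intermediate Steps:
Function('p')(K) = Add(Rational(1, 3), Mul(Rational(1, 3), K)) (Function('p')(K) = Mul(Rational(-1, 6), Mul(-2, Add(K, 1))) = Mul(Rational(-1, 6), Mul(-2, Add(1, K))) = Mul(Rational(-1, 6), Add(-2, Mul(-2, K))) = Add(Rational(1, 3), Mul(Rational(1, 3), K)))
Function('y')(A) = 1
z = Pow(95, Rational(1, 2)) (z = Pow(Add(1, Add(33, Mul(-1, -61))), Rational(1, 2)) = Pow(Add(1, Add(33, 61)), Rational(1, 2)) = Pow(Add(1, 94), Rational(1, 2)) = Pow(95, Rational(1, 2)) ≈ 9.7468)
Add(z, 24691) = Add(Pow(95, Rational(1, 2)), 24691) = Add(24691, Pow(95, Rational(1, 2)))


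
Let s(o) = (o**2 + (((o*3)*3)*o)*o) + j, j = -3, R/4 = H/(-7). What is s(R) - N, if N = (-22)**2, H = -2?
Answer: -161985/343 ≈ -472.26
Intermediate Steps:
R = 8/7 (R = 4*(-2/(-7)) = 4*(-2*(-1/7)) = 4*(2/7) = 8/7 ≈ 1.1429)
s(o) = -3 + o**2 + 9*o**3 (s(o) = (o**2 + (((o*3)*3)*o)*o) - 3 = (o**2 + (((3*o)*3)*o)*o) - 3 = (o**2 + ((9*o)*o)*o) - 3 = (o**2 + (9*o**2)*o) - 3 = (o**2 + 9*o**3) - 3 = -3 + o**2 + 9*o**3)
N = 484
s(R) - N = (-3 + (8/7)**2 + 9*(8/7)**3) - 1*484 = (-3 + 64/49 + 9*(512/343)) - 484 = (-3 + 64/49 + 4608/343) - 484 = 4027/343 - 484 = -161985/343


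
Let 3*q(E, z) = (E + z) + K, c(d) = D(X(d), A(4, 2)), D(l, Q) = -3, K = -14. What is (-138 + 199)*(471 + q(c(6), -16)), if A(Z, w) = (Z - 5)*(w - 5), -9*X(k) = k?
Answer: 28060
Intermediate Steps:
X(k) = -k/9
A(Z, w) = (-5 + Z)*(-5 + w)
c(d) = -3
q(E, z) = -14/3 + E/3 + z/3 (q(E, z) = ((E + z) - 14)/3 = (-14 + E + z)/3 = -14/3 + E/3 + z/3)
(-138 + 199)*(471 + q(c(6), -16)) = (-138 + 199)*(471 + (-14/3 + (1/3)*(-3) + (1/3)*(-16))) = 61*(471 + (-14/3 - 1 - 16/3)) = 61*(471 - 11) = 61*460 = 28060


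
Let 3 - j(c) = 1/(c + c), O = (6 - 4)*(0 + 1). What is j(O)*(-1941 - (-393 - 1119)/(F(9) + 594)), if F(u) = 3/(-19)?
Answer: -80195775/15044 ≈ -5330.8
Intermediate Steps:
F(u) = -3/19 (F(u) = 3*(-1/19) = -3/19)
O = 2 (O = 2*1 = 2)
j(c) = 3 - 1/(2*c) (j(c) = 3 - 1/(c + c) = 3 - 1/(2*c))
j(O)*(-1941 - (-393 - 1119)/(F(9) + 594)) = (3 - ½/2)*(-1941 - (-393 - 1119)/(-3/19 + 594)) = (3 - ½*½)*(-1941 - (-1512)/11283/19) = (3 - ¼)*(-1941 - (-1512)*19/11283) = 11*(-1941 - 1*(-9576/3761))/4 = 11*(-1941 + 9576/3761)/4 = (11/4)*(-7290525/3761) = -80195775/15044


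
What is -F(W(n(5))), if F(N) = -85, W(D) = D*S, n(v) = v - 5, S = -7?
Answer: 85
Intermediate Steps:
n(v) = -5 + v
W(D) = -7*D (W(D) = D*(-7) = -7*D)
-F(W(n(5))) = -1*(-85) = 85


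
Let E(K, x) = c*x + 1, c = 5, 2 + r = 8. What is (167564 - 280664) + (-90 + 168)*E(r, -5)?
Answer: -114972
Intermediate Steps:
r = 6 (r = -2 + 8 = 6)
E(K, x) = 1 + 5*x (E(K, x) = 5*x + 1 = 1 + 5*x)
(167564 - 280664) + (-90 + 168)*E(r, -5) = (167564 - 280664) + (-90 + 168)*(1 + 5*(-5)) = -113100 + 78*(1 - 25) = -113100 + 78*(-24) = -113100 - 1872 = -114972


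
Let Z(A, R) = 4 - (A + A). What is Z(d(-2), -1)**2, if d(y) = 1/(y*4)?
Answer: 289/16 ≈ 18.063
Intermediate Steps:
d(y) = 1/(4*y)
Z(A, R) = 4 - 2*A
Z(d(-2), -1)**2 = (4 - 1/(2*(-2)))**2 = (4 - (-1)/(2*2))**2 = (4 - 2*(-1/8))**2 = (4 + 1/4)**2 = (17/4)**2 = 289/16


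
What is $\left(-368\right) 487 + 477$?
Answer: $-178739$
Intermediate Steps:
$\left(-368\right) 487 + 477 = -179216 + 477 = -178739$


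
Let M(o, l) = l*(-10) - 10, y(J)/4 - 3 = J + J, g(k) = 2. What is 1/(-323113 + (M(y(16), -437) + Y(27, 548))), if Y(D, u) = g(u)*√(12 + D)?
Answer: -106251/33867824951 - 2*√39/101603474853 ≈ -3.1373e-6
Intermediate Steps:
y(J) = 12 + 8*J (y(J) = 12 + 4*(J + J) = 12 + 4*(2*J) = 12 + 8*J)
M(o, l) = -10 - 10*l (M(o, l) = -10*l - 10 = -10 - 10*l)
Y(D, u) = 2*√(12 + D)
1/(-323113 + (M(y(16), -437) + Y(27, 548))) = 1/(-323113 + ((-10 - 10*(-437)) + 2*√(12 + 27))) = 1/(-323113 + ((-10 + 4370) + 2*√39)) = 1/(-323113 + (4360 + 2*√39)) = 1/(-318753 + 2*√39)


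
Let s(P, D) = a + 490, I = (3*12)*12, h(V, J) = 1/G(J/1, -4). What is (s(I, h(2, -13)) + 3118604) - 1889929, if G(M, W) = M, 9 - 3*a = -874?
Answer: 3688378/3 ≈ 1.2295e+6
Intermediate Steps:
a = 883/3 (a = 3 - ⅓*(-874) = 3 + 874/3 = 883/3 ≈ 294.33)
h(V, J) = 1/J (h(V, J) = 1/(J/1) = 1/(J*1) = 1/J)
I = 432 (I = 36*12 = 432)
s(P, D) = 2353/3 (s(P, D) = 883/3 + 490 = 2353/3)
(s(I, h(2, -13)) + 3118604) - 1889929 = (2353/3 + 3118604) - 1889929 = 9358165/3 - 1889929 = 3688378/3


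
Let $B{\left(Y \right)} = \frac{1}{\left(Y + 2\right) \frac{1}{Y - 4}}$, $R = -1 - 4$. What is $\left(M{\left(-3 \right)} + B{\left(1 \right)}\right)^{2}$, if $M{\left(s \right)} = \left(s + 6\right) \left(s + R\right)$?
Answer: $625$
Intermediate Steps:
$R = -5$
$M{\left(s \right)} = \left(-5 + s\right) \left(6 + s\right)$ ($M{\left(s \right)} = \left(s + 6\right) \left(s - 5\right) = \left(6 + s\right) \left(-5 + s\right) = \left(-5 + s\right) \left(6 + s\right)$)
$B{\left(Y \right)} = \frac{-4 + Y}{2 + Y}$ ($B{\left(Y \right)} = \frac{1}{\left(2 + Y\right) \frac{1}{-4 + Y}} = \frac{1}{\frac{1}{-4 + Y} \left(2 + Y\right)} = \frac{-4 + Y}{2 + Y}$)
$\left(M{\left(-3 \right)} + B{\left(1 \right)}\right)^{2} = \left(\left(-30 - 3 + \left(-3\right)^{2}\right) + \frac{-4 + 1}{2 + 1}\right)^{2} = \left(\left(-30 - 3 + 9\right) + \frac{1}{3} \left(-3\right)\right)^{2} = \left(-24 + \frac{1}{3} \left(-3\right)\right)^{2} = \left(-24 - 1\right)^{2} = \left(-25\right)^{2} = 625$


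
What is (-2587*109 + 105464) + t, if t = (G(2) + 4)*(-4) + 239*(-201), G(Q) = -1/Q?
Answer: -224572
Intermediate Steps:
t = -48053 (t = (-1/2 + 4)*(-4) + 239*(-201) = (-1*1/2 + 4)*(-4) - 48039 = (-1/2 + 4)*(-4) - 48039 = (7/2)*(-4) - 48039 = -14 - 48039 = -48053)
(-2587*109 + 105464) + t = (-2587*109 + 105464) - 48053 = (-281983 + 105464) - 48053 = -176519 - 48053 = -224572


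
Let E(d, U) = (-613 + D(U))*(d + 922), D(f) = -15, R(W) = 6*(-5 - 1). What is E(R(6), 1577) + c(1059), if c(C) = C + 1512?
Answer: -553837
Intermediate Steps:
R(W) = -36 (R(W) = 6*(-6) = -36)
E(d, U) = -579016 - 628*d (E(d, U) = (-613 - 15)*(d + 922) = -628*(922 + d) = -579016 - 628*d)
c(C) = 1512 + C
E(R(6), 1577) + c(1059) = (-579016 - 628*(-36)) + (1512 + 1059) = (-579016 + 22608) + 2571 = -556408 + 2571 = -553837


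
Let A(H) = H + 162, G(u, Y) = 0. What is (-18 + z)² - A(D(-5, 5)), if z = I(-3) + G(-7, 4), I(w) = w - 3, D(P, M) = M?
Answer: 409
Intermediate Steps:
I(w) = -3 + w
z = -6 (z = (-3 - 3) + 0 = -6 + 0 = -6)
A(H) = 162 + H
(-18 + z)² - A(D(-5, 5)) = (-18 - 6)² - (162 + 5) = (-24)² - 1*167 = 576 - 167 = 409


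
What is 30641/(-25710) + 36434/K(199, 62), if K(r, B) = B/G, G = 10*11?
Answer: 51518547829/797010 ≈ 64640.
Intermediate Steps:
G = 110
K(r, B) = B/110
30641/(-25710) + 36434/K(199, 62) = 30641/(-25710) + 36434/(((1/110)*62)) = 30641*(-1/25710) + 36434/(31/55) = -30641/25710 + 36434*(55/31) = -30641/25710 + 2003870/31 = 51518547829/797010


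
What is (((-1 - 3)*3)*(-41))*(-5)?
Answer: -2460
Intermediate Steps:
(((-1 - 3)*3)*(-41))*(-5) = (-4*3*(-41))*(-5) = -12*(-41)*(-5) = 492*(-5) = -2460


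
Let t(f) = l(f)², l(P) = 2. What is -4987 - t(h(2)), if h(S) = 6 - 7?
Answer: -4991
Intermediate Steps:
h(S) = -1
t(f) = 4 (t(f) = 2² = 4)
-4987 - t(h(2)) = -4987 - 1*4 = -4987 - 4 = -4991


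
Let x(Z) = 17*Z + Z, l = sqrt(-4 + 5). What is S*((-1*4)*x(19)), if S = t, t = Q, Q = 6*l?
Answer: -8208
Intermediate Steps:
l = 1 (l = sqrt(1) = 1)
x(Z) = 18*Z
Q = 6 (Q = 6*1 = 6)
t = 6
S = 6
S*((-1*4)*x(19)) = 6*((-1*4)*(18*19)) = 6*(-4*342) = 6*(-1368) = -8208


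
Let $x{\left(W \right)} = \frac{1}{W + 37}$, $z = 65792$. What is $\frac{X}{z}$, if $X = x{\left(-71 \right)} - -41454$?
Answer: $\frac{1409435}{2236928} \approx 0.63008$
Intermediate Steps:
$x{\left(W \right)} = \frac{1}{37 + W}$
$X = \frac{1409435}{34}$ ($X = \frac{1}{37 - 71} - -41454 = \frac{1}{-34} + 41454 = - \frac{1}{34} + 41454 = \frac{1409435}{34} \approx 41454.0$)
$\frac{X}{z} = \frac{1409435}{34 \cdot 65792} = \frac{1409435}{34} \cdot \frac{1}{65792} = \frac{1409435}{2236928}$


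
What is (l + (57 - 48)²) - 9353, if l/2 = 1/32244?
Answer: -149483183/16122 ≈ -9272.0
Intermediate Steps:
l = 1/16122 (l = 2/32244 = 2*(1/32244) = 1/16122 ≈ 6.2027e-5)
(l + (57 - 48)²) - 9353 = (1/16122 + (57 - 48)²) - 9353 = (1/16122 + 9²) - 9353 = (1/16122 + 81) - 9353 = 1305883/16122 - 9353 = -149483183/16122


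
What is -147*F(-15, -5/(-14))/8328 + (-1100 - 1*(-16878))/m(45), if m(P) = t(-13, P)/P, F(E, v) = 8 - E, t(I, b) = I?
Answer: -1971002411/36088 ≈ -54617.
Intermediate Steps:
m(P) = -13/P
-147*F(-15, -5/(-14))/8328 + (-1100 - 1*(-16878))/m(45) = -147*(8 - 1*(-15))/8328 + (-1100 - 1*(-16878))/((-13/45)) = -147*(8 + 15)*(1/8328) + (-1100 + 16878)/((-13*1/45)) = -147*23*(1/8328) + 15778/(-13/45) = -3381*1/8328 + 15778*(-45/13) = -1127/2776 - 710010/13 = -1971002411/36088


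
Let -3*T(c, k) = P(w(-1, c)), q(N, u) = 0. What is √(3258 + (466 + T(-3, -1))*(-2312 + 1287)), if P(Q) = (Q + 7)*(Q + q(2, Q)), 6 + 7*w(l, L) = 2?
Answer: 2*I*√5826677/7 ≈ 689.67*I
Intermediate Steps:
w(l, L) = -4/7 (w(l, L) = -6/7 + (⅐)*2 = -6/7 + 2/7 = -4/7)
P(Q) = Q*(7 + Q) (P(Q) = (Q + 7)*(Q + 0) = (7 + Q)*Q = Q*(7 + Q))
T(c, k) = 60/49 (T(c, k) = -(-4)*(7 - 4/7)/21 = -(-4)*45/(21*7) = -⅓*(-180/49) = 60/49)
√(3258 + (466 + T(-3, -1))*(-2312 + 1287)) = √(3258 + (466 + 60/49)*(-2312 + 1287)) = √(3258 + (22894/49)*(-1025)) = √(3258 - 23466350/49) = √(-23306708/49) = 2*I*√5826677/7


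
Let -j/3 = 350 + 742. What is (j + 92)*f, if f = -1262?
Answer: 4018208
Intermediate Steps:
j = -3276 (j = -3*(350 + 742) = -3*1092 = -3276)
(j + 92)*f = (-3276 + 92)*(-1262) = -3184*(-1262) = 4018208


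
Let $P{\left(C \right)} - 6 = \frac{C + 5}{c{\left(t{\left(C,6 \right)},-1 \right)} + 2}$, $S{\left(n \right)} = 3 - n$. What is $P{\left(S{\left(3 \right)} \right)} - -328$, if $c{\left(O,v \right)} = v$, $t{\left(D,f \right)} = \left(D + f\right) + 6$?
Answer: $339$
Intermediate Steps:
$t{\left(D,f \right)} = 6 + D + f$
$P{\left(C \right)} = 11 + C$ ($P{\left(C \right)} = 6 + \frac{C + 5}{-1 + 2} = 6 + \frac{5 + C}{1} = 6 + \left(5 + C\right) 1 = 6 + \left(5 + C\right) = 11 + C$)
$P{\left(S{\left(3 \right)} \right)} - -328 = \left(11 + \left(3 - 3\right)\right) - -328 = \left(11 + \left(3 - 3\right)\right) + 328 = \left(11 + 0\right) + 328 = 11 + 328 = 339$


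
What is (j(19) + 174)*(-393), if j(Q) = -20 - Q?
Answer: -53055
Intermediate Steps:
(j(19) + 174)*(-393) = ((-20 - 1*19) + 174)*(-393) = ((-20 - 19) + 174)*(-393) = (-39 + 174)*(-393) = 135*(-393) = -53055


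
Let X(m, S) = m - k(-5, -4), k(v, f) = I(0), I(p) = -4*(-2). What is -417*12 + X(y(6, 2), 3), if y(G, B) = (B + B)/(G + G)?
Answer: -15035/3 ≈ -5011.7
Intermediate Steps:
I(p) = 8
y(G, B) = B/G (y(G, B) = (2*B)/((2*G)) = (2*B)*(1/(2*G)) = B/G)
k(v, f) = 8
X(m, S) = -8 + m (X(m, S) = m - 1*8 = m - 8 = -8 + m)
-417*12 + X(y(6, 2), 3) = -417*12 + (-8 + 2/6) = -139*36 + (-8 + 2*(⅙)) = -5004 + (-8 + ⅓) = -5004 - 23/3 = -15035/3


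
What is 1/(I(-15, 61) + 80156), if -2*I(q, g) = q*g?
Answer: 2/161227 ≈ 1.2405e-5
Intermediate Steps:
I(q, g) = -g*q/2 (I(q, g) = -q*g/2 = -g*q/2)
1/(I(-15, 61) + 80156) = 1/(-½*61*(-15) + 80156) = 1/(915/2 + 80156) = 1/(161227/2) = 2/161227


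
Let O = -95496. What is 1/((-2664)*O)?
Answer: 1/254401344 ≈ 3.9308e-9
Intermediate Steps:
1/((-2664)*O) = 1/(-2664*(-95496)) = -1/2664*(-1/95496) = 1/254401344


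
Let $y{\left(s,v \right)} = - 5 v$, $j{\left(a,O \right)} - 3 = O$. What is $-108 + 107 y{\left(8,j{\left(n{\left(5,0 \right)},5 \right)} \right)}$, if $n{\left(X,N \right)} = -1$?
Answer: $-4388$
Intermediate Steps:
$j{\left(a,O \right)} = 3 + O$
$-108 + 107 y{\left(8,j{\left(n{\left(5,0 \right)},5 \right)} \right)} = -108 + 107 \left(- 5 \left(3 + 5\right)\right) = -108 + 107 \left(\left(-5\right) 8\right) = -108 + 107 \left(-40\right) = -108 - 4280 = -4388$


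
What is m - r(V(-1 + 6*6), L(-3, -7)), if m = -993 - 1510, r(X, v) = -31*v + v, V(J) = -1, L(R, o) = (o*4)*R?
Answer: 17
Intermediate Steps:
L(R, o) = 4*R*o (L(R, o) = (4*o)*R = 4*R*o)
r(X, v) = -30*v
m = -2503
m - r(V(-1 + 6*6), L(-3, -7)) = -2503 - (-30)*4*(-3)*(-7) = -2503 - (-30)*84 = -2503 - 1*(-2520) = -2503 + 2520 = 17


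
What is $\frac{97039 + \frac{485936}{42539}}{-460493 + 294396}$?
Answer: $- \frac{4128427957}{7065600283} \approx -0.5843$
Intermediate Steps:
$\frac{97039 + \frac{485936}{42539}}{-460493 + 294396} = \frac{97039 + 485936 \cdot \frac{1}{42539}}{-166097} = \left(97039 + \frac{485936}{42539}\right) \left(- \frac{1}{166097}\right) = \frac{4128427957}{42539} \left(- \frac{1}{166097}\right) = - \frac{4128427957}{7065600283}$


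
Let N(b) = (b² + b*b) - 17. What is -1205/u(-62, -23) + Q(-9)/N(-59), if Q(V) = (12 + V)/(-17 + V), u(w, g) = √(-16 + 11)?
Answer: -1/60190 + 241*I*√5 ≈ -1.6614e-5 + 538.89*I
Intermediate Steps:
u(w, g) = I*√5 (u(w, g) = √(-5) = I*√5)
N(b) = -17 + 2*b² (N(b) = (b² + b²) - 17 = 2*b² - 17 = -17 + 2*b²)
Q(V) = (12 + V)/(-17 + V)
-1205/u(-62, -23) + Q(-9)/N(-59) = -1205*(-I*√5/5) + ((12 - 9)/(-17 - 9))/(-17 + 2*(-59)²) = -(-241)*I*√5 + (3/(-26))/(-17 + 2*3481) = 241*I*√5 + (-1/26*3)/(-17 + 6962) = 241*I*√5 - 3/26/6945 = 241*I*√5 - 3/26*1/6945 = 241*I*√5 - 1/60190 = -1/60190 + 241*I*√5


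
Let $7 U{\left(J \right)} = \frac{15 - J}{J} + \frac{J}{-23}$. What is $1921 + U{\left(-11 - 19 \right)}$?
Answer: $\frac{618553}{322} \approx 1921.0$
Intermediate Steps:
$U{\left(J \right)} = - \frac{J}{161} + \frac{15 - J}{7 J}$ ($U{\left(J \right)} = \frac{\frac{15 - J}{J} + \frac{J}{-23}}{7} = \frac{\frac{15 - J}{J} + J \left(- \frac{1}{23}\right)}{7} = \frac{\frac{15 - J}{J} - \frac{J}{23}}{7} = \frac{- \frac{J}{23} + \frac{15 - J}{J}}{7} = - \frac{J}{161} + \frac{15 - J}{7 J}$)
$1921 + U{\left(-11 - 19 \right)} = 1921 + \frac{345 - \left(-11 - 19\right) \left(23 - 30\right)}{161 \left(-11 - 19\right)} = 1921 + \frac{345 - - 30 \left(23 - 30\right)}{161 \left(-30\right)} = 1921 + \frac{1}{161} \left(- \frac{1}{30}\right) \left(345 - \left(-30\right) \left(-7\right)\right) = 1921 + \frac{1}{161} \left(- \frac{1}{30}\right) \left(345 - 210\right) = 1921 + \frac{1}{161} \left(- \frac{1}{30}\right) 135 = 1921 - \frac{9}{322} = \frac{618553}{322}$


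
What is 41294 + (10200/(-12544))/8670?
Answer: 2201465723/53312 ≈ 41294.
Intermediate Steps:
41294 + (10200/(-12544))/8670 = 41294 + (10200*(-1/12544))*(1/8670) = 41294 - 1275/1568*1/8670 = 41294 - 5/53312 = 2201465723/53312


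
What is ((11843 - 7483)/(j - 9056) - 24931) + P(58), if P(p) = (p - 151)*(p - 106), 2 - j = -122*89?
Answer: -9229527/451 ≈ -20465.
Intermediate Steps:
j = 10860 (j = 2 - (-122)*89 = 2 - 1*(-10858) = 2 + 10858 = 10860)
P(p) = (-151 + p)*(-106 + p)
((11843 - 7483)/(j - 9056) - 24931) + P(58) = ((11843 - 7483)/(10860 - 9056) - 24931) + (16006 + 58² - 257*58) = (4360/1804 - 24931) + (16006 + 3364 - 14906) = (4360*(1/1804) - 24931) + 4464 = (1090/451 - 24931) + 4464 = -11242791/451 + 4464 = -9229527/451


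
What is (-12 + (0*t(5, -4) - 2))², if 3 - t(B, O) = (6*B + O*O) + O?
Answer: 196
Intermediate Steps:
t(B, O) = 3 - O - O² - 6*B (t(B, O) = 3 - ((6*B + O*O) + O) = 3 - ((6*B + O²) + O) = 3 - ((O² + 6*B) + O) = 3 - (O + O² + 6*B) = 3 + (-O - O² - 6*B) = 3 - O - O² - 6*B)
(-12 + (0*t(5, -4) - 2))² = (-12 + (0*(3 - 1*(-4) - 1*(-4)² - 6*5) - 2))² = (-12 + (0*(3 + 4 - 1*16 - 30) - 2))² = (-12 + (0*(3 + 4 - 16 - 30) - 2))² = (-12 + (0*(-39) - 2))² = (-12 + (0 - 2))² = (-12 - 2)² = (-14)² = 196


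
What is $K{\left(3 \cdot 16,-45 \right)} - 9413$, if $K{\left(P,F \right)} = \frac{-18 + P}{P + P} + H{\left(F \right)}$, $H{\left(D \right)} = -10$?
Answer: $- \frac{150763}{16} \approx -9422.7$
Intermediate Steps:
$K{\left(P,F \right)} = -10 + \frac{-18 + P}{2 P}$ ($K{\left(P,F \right)} = \frac{-18 + P}{P + P} - 10 = \frac{-18 + P}{2 P} - 10 = -10 + \frac{-18 + P}{2 P}$)
$K{\left(3 \cdot 16,-45 \right)} - 9413 = \left(- \frac{19}{2} - \frac{9}{3 \cdot 16}\right) - 9413 = \left(- \frac{19}{2} - \frac{9}{48}\right) - 9413 = \left(- \frac{19}{2} - \frac{3}{16}\right) - 9413 = - \frac{155}{16} - 9413 = - \frac{150763}{16}$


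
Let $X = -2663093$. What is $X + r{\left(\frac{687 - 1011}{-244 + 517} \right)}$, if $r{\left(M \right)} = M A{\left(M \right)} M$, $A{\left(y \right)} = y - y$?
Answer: $-2663093$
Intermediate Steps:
$A{\left(y \right)} = 0$
$r{\left(M \right)} = 0$ ($r{\left(M \right)} = M 0 M = 0 M = 0$)
$X + r{\left(\frac{687 - 1011}{-244 + 517} \right)} = -2663093 + 0 = -2663093$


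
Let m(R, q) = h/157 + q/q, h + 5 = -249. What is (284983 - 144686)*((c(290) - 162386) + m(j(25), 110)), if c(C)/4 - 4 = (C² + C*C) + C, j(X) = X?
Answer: 11268589521301/157 ≈ 7.1775e+10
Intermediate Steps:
h = -254 (h = -5 - 249 = -254)
c(C) = 16 + 4*C + 8*C² (c(C) = 16 + 4*((C² + C*C) + C) = 16 + 4*((C² + C²) + C) = 16 + 4*(2*C² + C) = 16 + 4*(C + 2*C²) = 16 + (4*C + 8*C²) = 16 + 4*C + 8*C²)
m(R, q) = -97/157 (m(R, q) = -254/157 + q/q = -254*1/157 + 1 = -254/157 + 1 = -97/157)
(284983 - 144686)*((c(290) - 162386) + m(j(25), 110)) = (284983 - 144686)*(((16 + 4*290 + 8*290²) - 162386) - 97/157) = 140297*(((16 + 1160 + 8*84100) - 162386) - 97/157) = 140297*(((16 + 1160 + 672800) - 162386) - 97/157) = 140297*((673976 - 162386) - 97/157) = 140297*(511590 - 97/157) = 140297*(80319533/157) = 11268589521301/157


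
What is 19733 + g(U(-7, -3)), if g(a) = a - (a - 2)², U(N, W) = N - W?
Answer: 19693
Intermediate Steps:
g(a) = a - (-2 + a)²
19733 + g(U(-7, -3)) = 19733 + ((-7 - 1*(-3)) - (-2 + (-7 - 1*(-3)))²) = 19733 + ((-7 + 3) - (-2 + (-7 + 3))²) = 19733 + (-4 - (-2 - 4)²) = 19733 + (-4 - 1*(-6)²) = 19733 + (-4 - 1*36) = 19733 + (-4 - 36) = 19733 - 40 = 19693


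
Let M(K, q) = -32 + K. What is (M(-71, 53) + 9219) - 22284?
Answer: -13168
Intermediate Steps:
(M(-71, 53) + 9219) - 22284 = ((-32 - 71) + 9219) - 22284 = (-103 + 9219) - 22284 = 9116 - 22284 = -13168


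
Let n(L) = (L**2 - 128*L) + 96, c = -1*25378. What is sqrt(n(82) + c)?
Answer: I*sqrt(29054) ≈ 170.45*I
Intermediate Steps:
c = -25378
n(L) = 96 + L**2 - 128*L
sqrt(n(82) + c) = sqrt((96 + 82**2 - 128*82) - 25378) = sqrt((96 + 6724 - 10496) - 25378) = sqrt(-3676 - 25378) = sqrt(-29054) = I*sqrt(29054)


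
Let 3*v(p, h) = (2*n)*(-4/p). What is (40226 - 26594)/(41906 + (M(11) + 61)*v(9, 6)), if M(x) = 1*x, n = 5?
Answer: 20448/62699 ≈ 0.32613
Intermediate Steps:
M(x) = x
v(p, h) = -40/(3*p) (v(p, h) = ((2*5)*(-4/p))/3 = (10*(-4/p))/3 = (-40/p)/3 = -40/(3*p))
(40226 - 26594)/(41906 + (M(11) + 61)*v(9, 6)) = (40226 - 26594)/(41906 + (11 + 61)*(-40/3/9)) = 13632/(41906 + 72*(-40/3*⅑)) = 13632/(41906 + 72*(-40/27)) = 13632/(41906 - 320/3) = 13632/(125398/3) = 13632*(3/125398) = 20448/62699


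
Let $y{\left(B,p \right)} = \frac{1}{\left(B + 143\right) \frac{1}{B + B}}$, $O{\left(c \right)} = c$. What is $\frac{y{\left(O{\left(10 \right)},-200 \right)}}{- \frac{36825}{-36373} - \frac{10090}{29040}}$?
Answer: $\frac{704181280}{3582211593} \approx 0.19658$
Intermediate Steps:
$y{\left(B,p \right)} = \frac{2 B}{143 + B}$ ($y{\left(B,p \right)} = \frac{1}{\left(143 + B\right) \frac{1}{2 B}} = \frac{1}{\frac{1}{2} \frac{1}{B} \left(143 + B\right)} = \frac{2 B}{143 + B}$)
$\frac{y{\left(O{\left(10 \right)},-200 \right)}}{- \frac{36825}{-36373} - \frac{10090}{29040}} = \frac{2 \cdot 10 \frac{1}{143 + 10}}{- \frac{36825}{-36373} - \frac{10090}{29040}} = \frac{2 \cdot 10 \cdot \frac{1}{153}}{\left(-36825\right) \left(- \frac{1}{36373}\right) - \frac{1009}{2904}} = \frac{2 \cdot 10 \cdot \frac{1}{153}}{\frac{36825}{36373} - \frac{1009}{2904}} = \frac{20}{153 \cdot \frac{70239443}{105627192}} = \frac{20}{153} \cdot \frac{105627192}{70239443} = \frac{704181280}{3582211593}$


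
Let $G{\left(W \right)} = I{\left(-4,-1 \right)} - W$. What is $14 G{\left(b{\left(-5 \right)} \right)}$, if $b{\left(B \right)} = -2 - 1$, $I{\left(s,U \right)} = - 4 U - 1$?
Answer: $84$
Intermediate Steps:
$I{\left(s,U \right)} = -1 - 4 U$
$b{\left(B \right)} = -3$
$G{\left(W \right)} = 3 - W$ ($G{\left(W \right)} = \left(-1 - -4\right) - W = \left(-1 + 4\right) - W = 3 - W$)
$14 G{\left(b{\left(-5 \right)} \right)} = 14 \left(3 - -3\right) = 14 \left(3 + 3\right) = 14 \cdot 6 = 84$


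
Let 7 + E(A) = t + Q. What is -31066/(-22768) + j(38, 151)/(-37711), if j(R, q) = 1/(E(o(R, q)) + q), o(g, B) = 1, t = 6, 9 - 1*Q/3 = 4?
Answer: 96651207511/70834833960 ≈ 1.3645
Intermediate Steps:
Q = 15 (Q = 27 - 3*4 = 27 - 12 = 15)
E(A) = 14 (E(A) = -7 + (6 + 15) = -7 + 21 = 14)
j(R, q) = 1/(14 + q)
-31066/(-22768) + j(38, 151)/(-37711) = -31066/(-22768) + 1/((14 + 151)*(-37711)) = -31066*(-1/22768) - 1/37711/165 = 15533/11384 + (1/165)*(-1/37711) = 15533/11384 - 1/6222315 = 96651207511/70834833960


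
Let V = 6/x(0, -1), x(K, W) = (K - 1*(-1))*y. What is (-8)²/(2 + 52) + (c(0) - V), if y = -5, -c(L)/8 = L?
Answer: 322/135 ≈ 2.3852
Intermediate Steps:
c(L) = -8*L
x(K, W) = -5 - 5*K (x(K, W) = (K - 1*(-1))*(-5) = (K + 1)*(-5) = (1 + K)*(-5) = -5 - 5*K)
V = -6/5 (V = 6/(-5 - 5*0) = 6/(-5 + 0) = 6/(-5) = 6*(-⅕) = -6/5 ≈ -1.2000)
(-8)²/(2 + 52) + (c(0) - V) = (-8)²/(2 + 52) + (-8*0 - 1*(-6/5)) = 64/54 + (0 + 6/5) = 64*(1/54) + 6/5 = 32/27 + 6/5 = 322/135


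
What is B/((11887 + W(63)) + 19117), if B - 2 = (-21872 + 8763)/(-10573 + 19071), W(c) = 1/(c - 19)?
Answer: 85514/5796388073 ≈ 1.4753e-5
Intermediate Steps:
W(c) = 1/(-19 + c)
B = 3887/8498 (B = 2 + (-21872 + 8763)/(-10573 + 19071) = 2 - 13109/8498 = 3887/8498 ≈ 0.45740)
B/((11887 + W(63)) + 19117) = 3887/(8498*((11887 + 1/(-19 + 63)) + 19117)) = 3887/(8498*((11887 + 1/44) + 19117)) = 3887/(8498*(523029/44 + 19117)) = 3887/(8498*(1364177/44)) = (3887/8498)*(44/1364177) = 85514/5796388073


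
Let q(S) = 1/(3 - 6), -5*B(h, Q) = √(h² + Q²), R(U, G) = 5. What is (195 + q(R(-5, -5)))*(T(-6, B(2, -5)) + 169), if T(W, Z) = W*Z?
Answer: 98696/3 + 1168*√29/5 ≈ 34157.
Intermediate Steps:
B(h, Q) = -√(Q² + h²)/5 (B(h, Q) = -√(h² + Q²)/5 = -√(Q² + h²)/5)
q(S) = -⅓ (q(S) = 1/(-3) = -⅓)
(195 + q(R(-5, -5)))*(T(-6, B(2, -5)) + 169) = (195 - ⅓)*(-(-6)*√((-5)² + 2²)/5 + 169) = 584*(-(-6)*√(25 + 4)/5 + 169)/3 = 584*(-(-6)*√29/5 + 169)/3 = 584*(6*√29/5 + 169)/3 = 584*(169 + 6*√29/5)/3 = 98696/3 + 1168*√29/5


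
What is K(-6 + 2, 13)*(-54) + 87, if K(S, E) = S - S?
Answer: 87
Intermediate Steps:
K(S, E) = 0
K(-6 + 2, 13)*(-54) + 87 = 0*(-54) + 87 = 0 + 87 = 87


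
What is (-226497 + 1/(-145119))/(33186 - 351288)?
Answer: 16434509072/23081322069 ≈ 0.71203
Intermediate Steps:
(-226497 + 1/(-145119))/(33186 - 351288) = (-226497 - 1/145119)/(-318102) = -32869018144/145119*(-1/318102) = 16434509072/23081322069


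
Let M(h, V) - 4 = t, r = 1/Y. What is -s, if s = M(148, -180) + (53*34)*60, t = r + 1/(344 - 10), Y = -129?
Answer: -4658630459/43086 ≈ -1.0812e+5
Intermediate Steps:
r = -1/129 (r = 1/(-129) = -1/129 ≈ -0.0077519)
t = -205/43086 (t = -1/129 + 1/(344 - 10) = -1/129 + 1/334 = -205/43086 ≈ -0.0047579)
M(h, V) = 172139/43086 (M(h, V) = 4 - 205/43086 = 172139/43086)
s = 4658630459/43086 (s = 172139/43086 + (53*34)*60 = 172139/43086 + 1802*60 = 172139/43086 + 108120 = 4658630459/43086 ≈ 1.0812e+5)
-s = -1*4658630459/43086 = -4658630459/43086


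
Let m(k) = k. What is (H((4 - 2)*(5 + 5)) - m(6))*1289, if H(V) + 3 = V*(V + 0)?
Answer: 503999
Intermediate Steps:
H(V) = -3 + V² (H(V) = -3 + V*(V + 0) = -3 + V*V = -3 + V²)
(H((4 - 2)*(5 + 5)) - m(6))*1289 = ((-3 + ((4 - 2)*(5 + 5))²) - 1*6)*1289 = ((-3 + (2*10)²) - 6)*1289 = ((-3 + 20²) - 6)*1289 = ((-3 + 400) - 6)*1289 = (397 - 6)*1289 = 391*1289 = 503999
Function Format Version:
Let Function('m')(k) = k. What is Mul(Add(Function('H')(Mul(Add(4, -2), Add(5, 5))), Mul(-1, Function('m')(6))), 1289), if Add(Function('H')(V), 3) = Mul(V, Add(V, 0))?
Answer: 503999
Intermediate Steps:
Function('H')(V) = Add(-3, Pow(V, 2)) (Function('H')(V) = Add(-3, Mul(V, Add(V, 0))) = Add(-3, Mul(V, V)) = Add(-3, Pow(V, 2)))
Mul(Add(Function('H')(Mul(Add(4, -2), Add(5, 5))), Mul(-1, Function('m')(6))), 1289) = Mul(Add(Add(-3, Pow(Mul(Add(4, -2), Add(5, 5)), 2)), Mul(-1, 6)), 1289) = Mul(Add(Add(-3, Pow(Mul(2, 10), 2)), -6), 1289) = Mul(Add(Add(-3, Pow(20, 2)), -6), 1289) = Mul(Add(Add(-3, 400), -6), 1289) = Mul(Add(397, -6), 1289) = Mul(391, 1289) = 503999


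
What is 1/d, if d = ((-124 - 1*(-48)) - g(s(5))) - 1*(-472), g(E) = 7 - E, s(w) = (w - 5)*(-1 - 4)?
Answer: 1/389 ≈ 0.0025707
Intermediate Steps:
s(w) = 25 - 5*w (s(w) = (-5 + w)*(-5) = 25 - 5*w)
d = 389 (d = ((-124 - 1*(-48)) - (7 - (25 - 5*5))) - 1*(-472) = ((-124 + 48) - (7 - (25 - 25))) + 472 = (-76 - (7 - 1*0)) + 472 = (-76 - (7 + 0)) + 472 = (-76 - 1*7) + 472 = (-76 - 7) + 472 = -83 + 472 = 389)
1/d = 1/389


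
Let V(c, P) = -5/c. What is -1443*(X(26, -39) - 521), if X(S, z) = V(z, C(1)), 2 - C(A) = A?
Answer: 751618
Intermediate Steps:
C(A) = 2 - A
X(S, z) = -5/z
-1443*(X(26, -39) - 521) = -1443*(-5/(-39) - 521) = -1443*(-5*(-1/39) - 521) = -1443*(5/39 - 521) = -1443*(-20314/39) = 751618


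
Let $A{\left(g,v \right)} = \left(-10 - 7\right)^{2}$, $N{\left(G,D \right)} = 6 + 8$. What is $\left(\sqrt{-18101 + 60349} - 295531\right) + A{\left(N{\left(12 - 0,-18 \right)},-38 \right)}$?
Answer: $-295242 + 2 \sqrt{10562} \approx -2.9504 \cdot 10^{5}$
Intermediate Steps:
$N{\left(G,D \right)} = 14$
$A{\left(g,v \right)} = 289$ ($A{\left(g,v \right)} = \left(-17\right)^{2} = 289$)
$\left(\sqrt{-18101 + 60349} - 295531\right) + A{\left(N{\left(12 - 0,-18 \right)},-38 \right)} = \left(\sqrt{-18101 + 60349} - 295531\right) + 289 = \left(\sqrt{42248} - 295531\right) + 289 = \left(2 \sqrt{10562} - 295531\right) + 289 = \left(-295531 + 2 \sqrt{10562}\right) + 289 = -295242 + 2 \sqrt{10562}$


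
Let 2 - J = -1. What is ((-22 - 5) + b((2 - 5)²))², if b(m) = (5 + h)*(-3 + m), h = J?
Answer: 441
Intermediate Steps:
J = 3 (J = 2 - 1*(-1) = 2 + 1 = 3)
h = 3
b(m) = -24 + 8*m (b(m) = (5 + 3)*(-3 + m) = 8*(-3 + m) = -24 + 8*m)
((-22 - 5) + b((2 - 5)²))² = ((-22 - 5) + (-24 + 8*(2 - 5)²))² = (-27 + (-24 + 8*(-3)²))² = (-27 + (-24 + 8*9))² = (-27 + (-24 + 72))² = (-27 + 48)² = 21² = 441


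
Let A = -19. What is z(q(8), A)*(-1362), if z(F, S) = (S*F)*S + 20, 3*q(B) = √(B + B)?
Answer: -682816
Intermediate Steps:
q(B) = √2*√B/3 (q(B) = √(B + B)/3 = √(2*B)/3 = (√2*√B)/3 = √2*√B/3)
z(F, S) = 20 + F*S² (z(F, S) = (F*S)*S + 20 = F*S² + 20 = 20 + F*S²)
z(q(8), A)*(-1362) = (20 + (√2*√8/3)*(-19)²)*(-1362) = (20 + (√2*(2*√2)/3)*361)*(-1362) = (20 + (4/3)*361)*(-1362) = (20 + 1444/3)*(-1362) = (1504/3)*(-1362) = -682816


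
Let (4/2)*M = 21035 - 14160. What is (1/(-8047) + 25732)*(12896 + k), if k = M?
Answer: 6764205519801/16094 ≈ 4.2029e+8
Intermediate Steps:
M = 6875/2 (M = (21035 - 14160)/2 = (½)*6875 = 6875/2 ≈ 3437.5)
k = 6875/2 ≈ 3437.5
(1/(-8047) + 25732)*(12896 + k) = (1/(-8047) + 25732)*(12896 + 6875/2) = (-1/8047 + 25732)*(32667/2) = (207065403/8047)*(32667/2) = 6764205519801/16094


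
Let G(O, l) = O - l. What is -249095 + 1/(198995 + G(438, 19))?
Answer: -49673030329/199414 ≈ -2.4910e+5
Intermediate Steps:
-249095 + 1/(198995 + G(438, 19)) = -249095 + 1/(198995 + (438 - 1*19)) = -249095 + 1/(198995 + (438 - 19)) = -249095 + 1/(198995 + 419) = -249095 + 1/199414 = -49673030329/199414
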